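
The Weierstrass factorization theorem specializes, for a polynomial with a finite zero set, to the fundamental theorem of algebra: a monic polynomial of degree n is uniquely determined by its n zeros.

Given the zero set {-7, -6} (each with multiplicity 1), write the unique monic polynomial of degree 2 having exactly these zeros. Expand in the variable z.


The polynomial is p(z) = ∏_{α ∈ S} (z − α), where S = {-7, -6}.
Expanding the product yields: p(z) = z^2 + 13·z + 42.
The resulting polynomial has degree 2 and real coefficients as required.

p(z) = z^2 + 13·z + 42.


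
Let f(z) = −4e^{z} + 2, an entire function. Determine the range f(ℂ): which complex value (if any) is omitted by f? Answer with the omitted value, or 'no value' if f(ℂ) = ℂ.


Little Picard bounds the complement of f(ℂ) to at most one point.
e^{z} is never zero on ℂ, so -4·e^{z} takes every value in ℂ ∖ {0}. Adding 2 shifts the range to ℂ ∖ {2}. Thus f omits exactly the value 2.

Omitted value: 2.


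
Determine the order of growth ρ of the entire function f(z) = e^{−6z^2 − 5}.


|e^{−6z^2 − 5}| = e^{Re(-6·z^2) + -5} ≤ e^{6|z|^2 + -5} = e^{6r^2 + -5} on |z| = r, so ρ ≤ 2. Choosing z on |z|=r so that -6·z^2 is real positive (always possible by picking arg z appropriately) gives |f(z)| = e^{6r^2 + -5}, matching the bound. The additive constant -5 does not affect log log M(r) ~ 2·log r. Hence ρ = 2.
Therefore ρ = 2.

Order ρ = 2.


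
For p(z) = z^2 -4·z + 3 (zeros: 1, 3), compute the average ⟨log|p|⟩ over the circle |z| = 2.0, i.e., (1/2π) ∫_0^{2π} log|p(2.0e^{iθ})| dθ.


Zeros: 1, 3; r = 2.0.
Inside |z| < r: 1. Outside (|z| ≥ r): 3.
p(0) = 3, so log|p(0)| = log(3) = 1.0986.
Apply Jensen: I(r) = log|p(0)| + Σ_k log(r/|z_k|), summed over zeros inside |z| < r.
  log(r/|z_k|) for z_k = 1: log(2.0/1) = 0.6931
  Outside zeros (3) contribute nothing to the Jensen sum.
Sum over inside zeros: 0.6931.
I(r) = log|p(0)| + (inside sum) = 1.0986 + 0.6931 = 1.7918.
Note: since some zeros are outside |z| ≤ r, the simplified n·log(r) form does NOT apply — only the inside zeros contribute.

I(r) ≈ 1.7918.


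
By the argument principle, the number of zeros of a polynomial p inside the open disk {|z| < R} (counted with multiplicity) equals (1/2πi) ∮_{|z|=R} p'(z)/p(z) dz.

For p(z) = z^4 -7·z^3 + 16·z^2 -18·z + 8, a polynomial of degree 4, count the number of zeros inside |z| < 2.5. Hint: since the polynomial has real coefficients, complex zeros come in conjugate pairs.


The zeros of p are: (1 + 1i), (1 - 1i), 4, 1.
Their magnitudes are: 1.414, 1.414, 4, 1.
Zeros with |z| < R = 2.5: (1 + 1i), (1 - 1i), 1.
Count = 3.
By the argument principle, (1/2πi) ∮_{|z|=R} p'(z)/p(z) dz equals exactly this count.

Number of zeros inside |z| < 2.5: 3.


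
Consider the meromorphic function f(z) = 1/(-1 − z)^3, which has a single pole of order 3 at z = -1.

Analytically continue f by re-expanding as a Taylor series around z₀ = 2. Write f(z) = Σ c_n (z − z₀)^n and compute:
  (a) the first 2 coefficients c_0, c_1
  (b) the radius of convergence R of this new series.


Let w = z − z₀, so z = z₀ + w.
Then -1 − z = -1 − (z₀ + w) = (-1 − z₀) − w = -3 − w.
f(z) = 1/(-3 − w)^3 = (1/(-3)^3) · (1 − w/(-3))^{−3}.
By the binomial series (1−u)^{−3} = Σ_{n≥0} C(n+2, 2) u^n for |u|<1, with u = w/(-3):
  c_n = C(n+2, 2) / (-3)^(n+3).
  c_0 = 1/(-3)^3 = -1/27.
  c_1 = 3/(-3)^4 = 1/27.
The series is valid for |w/d| < 1, i.e. |z − z₀| < |d|.
Radius of convergence: R = |-1 − z₀| = |-3| = 3 (distance from z₀ to the singularity z = -1).

c_0 = -1/27, c_1 = 1/27; R = 3.


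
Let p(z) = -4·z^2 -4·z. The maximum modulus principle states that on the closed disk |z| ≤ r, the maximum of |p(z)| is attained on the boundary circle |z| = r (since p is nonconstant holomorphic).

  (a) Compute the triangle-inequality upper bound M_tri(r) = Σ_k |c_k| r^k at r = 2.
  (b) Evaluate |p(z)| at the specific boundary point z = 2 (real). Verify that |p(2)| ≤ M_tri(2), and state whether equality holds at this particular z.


Coefficients: c_0 = 0, c_1 = -4, c_2 = -4. Radius r = 2.
Part (a). Triangle bound: M_tri(r) = Σ_k |c_k| r^k
  = |0|·2^0 + |-4|·2^1 + |-4|·2^2
  = 0 + 8 + 16 = 24.
This bounds M(r) := max_{|z|=r} |p(z)| from above; equality holds iff all terms c_k z^k can be made to align in phase at a single z on |z|=r.
Part (b). At z = 2 (real, on the circle |z| = r):
  p(2) = (0)·2^0 + (-4)·2^1 + (-4)·2^2 = -24.
  |p(2)| = 24.
Since all nonzero coefficients share the same sign, |p(2)| = 24 = M_tri(2); the triangle bound is attained at z = 2, so in fact M(r) = 24.

M_tri(2) = 24; |p(2)| = 24; equality at z=2: yes.


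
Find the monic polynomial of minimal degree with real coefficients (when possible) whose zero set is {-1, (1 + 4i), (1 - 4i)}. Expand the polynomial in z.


The polynomial is p(z) = ∏_{α ∈ S} (z − α), where S = {-1, (1 + 4i), (1 - 4i)}.
Expanding the product yields: p(z) = z^3 -z^2 + 15·z + 17.
Note conjugate pairs combine to real quadratics: (z − (1+4i))(z − (1−4i)) = z² − 2z + 17.
The resulting polynomial has degree 3 and real coefficients as required.

p(z) = z^3 -z^2 + 15·z + 17.


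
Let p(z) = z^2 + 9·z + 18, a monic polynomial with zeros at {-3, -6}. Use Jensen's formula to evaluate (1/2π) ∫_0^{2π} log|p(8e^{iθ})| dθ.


Zeros: -6, -3; r = 8.
Inside |z| < r: -6, -3. Outside (|z| ≥ r): ∅.
p(0) = 18, so log|p(0)| = log(18) = 2.8904.
Apply Jensen: I(r) = log|p(0)| + Σ_k log(r/|z_k|), summed over zeros inside |z| < r.
  log(r/|z_k|) for z_k = -3: log(8/3) = 0.9808
  log(r/|z_k|) for z_k = -6: log(8/6) = 0.2877
Sum over inside zeros: 1.2685.
I(r) = log|p(0)| + (inside sum) = 2.8904 + 1.2685 = 4.1589.
Closed form (all zeros inside, monic): I(r) = n·log(r) = 2·log(8) = 4.1589. ✓

I(r) ≈ 4.1589.


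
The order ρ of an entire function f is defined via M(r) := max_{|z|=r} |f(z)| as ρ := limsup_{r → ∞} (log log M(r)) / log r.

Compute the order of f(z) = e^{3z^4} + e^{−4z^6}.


Each summand is entire of order 4 and 6 respectively (as in the single-exponential case). The order of a sum is at most the max of the orders, so ρ ≤ 6. For the lower bound: on |z|=r choose arg z so that -4z^6 is real positive; then |e^{-4z^6}| = e^{4r^6} while |e^{3z^4}| ≤ e^{3r^4} = o(e^{4r^6}). So |f| ≥ e^{4r^6}(1 − o(1)) and ρ ≥ 6. Hence ρ = max(4, 6) = 6.
Therefore ρ = 6.

Order ρ = 6.


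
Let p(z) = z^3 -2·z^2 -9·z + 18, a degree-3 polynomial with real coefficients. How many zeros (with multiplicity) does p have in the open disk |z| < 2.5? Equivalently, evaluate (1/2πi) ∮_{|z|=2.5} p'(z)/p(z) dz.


The zeros of p are: 2, 3, -3.
Their magnitudes are: 2, 3, 3.
Zeros with |z| < R = 2.5: 2.
Count = 1.
By the argument principle, (1/2πi) ∮_{|z|=R} p'(z)/p(z) dz equals exactly this count.

Number of zeros inside |z| < 2.5: 1.


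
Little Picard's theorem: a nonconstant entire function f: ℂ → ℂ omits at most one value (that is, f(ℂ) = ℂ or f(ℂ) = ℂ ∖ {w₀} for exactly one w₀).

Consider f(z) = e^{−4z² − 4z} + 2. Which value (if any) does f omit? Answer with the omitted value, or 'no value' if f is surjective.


Little Picard bounds the complement of f(ℂ) to at most one point.
The exponent g(z) = −4z² − 4z is a nonconstant polynomial, hence surjective onto ℂ. So e^{g(z)} takes every value in {e^w : w ∈ ℂ} = ℂ ∖ {0}. Adding 2 shifts the range to ℂ ∖ {2}. f omits exactly 2.

Omitted value: 2.


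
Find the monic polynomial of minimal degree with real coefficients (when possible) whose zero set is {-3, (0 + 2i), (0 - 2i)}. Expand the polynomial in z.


The polynomial is p(z) = ∏_{α ∈ S} (z − α), where S = {-3, (0 + 2i), (0 - 2i)}.
Expanding the product yields: p(z) = z^3 + 3·z^2 + 4·z + 12.
Note conjugate pairs combine to real quadratics: (z − (0+2i))(z − (0−2i)) = z² + 4.
The resulting polynomial has degree 3 and real coefficients as required.

p(z) = z^3 + 3·z^2 + 4·z + 12.


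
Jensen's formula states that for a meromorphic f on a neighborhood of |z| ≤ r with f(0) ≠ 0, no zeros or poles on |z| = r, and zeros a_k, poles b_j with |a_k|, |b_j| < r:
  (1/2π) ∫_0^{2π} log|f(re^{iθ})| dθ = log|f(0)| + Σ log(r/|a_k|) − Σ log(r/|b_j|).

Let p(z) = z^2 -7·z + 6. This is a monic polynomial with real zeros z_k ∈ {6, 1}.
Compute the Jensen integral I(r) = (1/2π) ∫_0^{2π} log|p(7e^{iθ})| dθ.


Zeros: 1, 6; r = 7.
Inside |z| < r: 1, 6. Outside (|z| ≥ r): ∅.
p(0) = 6, so log|p(0)| = log(6) = 1.7918.
Apply Jensen: I(r) = log|p(0)| + Σ_k log(r/|z_k|), summed over zeros inside |z| < r.
  log(r/|z_k|) for z_k = 6: log(7/6) = 0.1542
  log(r/|z_k|) for z_k = 1: log(7/1) = 1.9459
Sum over inside zeros: 2.1001.
I(r) = log|p(0)| + (inside sum) = 1.7918 + 2.1001 = 3.8918.
Closed form (all zeros inside, monic): I(r) = n·log(r) = 2·log(7) = 3.8918. ✓

I(r) ≈ 3.8918.


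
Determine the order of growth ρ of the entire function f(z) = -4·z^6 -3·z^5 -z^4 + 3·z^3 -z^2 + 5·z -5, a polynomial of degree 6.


|f(z)| ≤ Σ|c_k|·r^k = O(r^6) as r → ∞. Polynomial growth is O(e^{r^ε}) for every ε > 0 (since r^6/e^{r^ε} → 0), so ρ ≤ ε for all ε > 0, i.e. ρ = 0. Every nonconstant polynomial has order 0.
Therefore ρ = 0.

Order ρ = 0.


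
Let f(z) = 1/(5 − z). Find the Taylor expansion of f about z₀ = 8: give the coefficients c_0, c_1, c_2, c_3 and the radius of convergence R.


Let w = z − z₀, so z = z₀ + w.
Then 5 − z = 5 − (z₀ + w) = (5 − z₀) − w = -3 − w.
f(z) = 1/(-3 − w) = (1/(-3)) · 1/(1 − w/(-3)) = Σ_{n≥0} w^n / (-3)^(n+1).
So c_n = 1/(-3)^(n+1):
  c_0 = 1/(-3)^1 = -1/3.
  c_1 = 1/(-3)^2 = 1/9.
  c_2 = 1/(-3)^3 = -1/27.
  c_3 = 1/(-3)^4 = 1/81.
The series is valid for |w/d| < 1, i.e. |z − z₀| < |d|.
Radius of convergence: R = |5 − z₀| = |-3| = 3 (distance from z₀ to the singularity z = 5).

c_0 = -1/3, c_1 = 1/9, c_2 = -1/27, c_3 = 1/81; R = 3.


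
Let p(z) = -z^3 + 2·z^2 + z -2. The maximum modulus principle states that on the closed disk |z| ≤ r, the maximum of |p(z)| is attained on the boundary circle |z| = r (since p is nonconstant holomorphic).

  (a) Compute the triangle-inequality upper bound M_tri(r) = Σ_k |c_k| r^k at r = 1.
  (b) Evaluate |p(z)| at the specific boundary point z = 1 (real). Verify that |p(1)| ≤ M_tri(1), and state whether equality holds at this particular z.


Coefficients: c_0 = -2, c_1 = 1, c_2 = 2, c_3 = -1. Radius r = 1.
Part (a). Triangle bound: M_tri(r) = Σ_k |c_k| r^k
  = |-2|·1^0 + |1|·1^1 + |2|·1^2 + |-1|·1^3
  = 2 + 1 + 2 + 1 = 6.
This bounds M(r) := max_{|z|=r} |p(z)| from above; equality holds iff all terms c_k z^k can be made to align in phase at a single z on |z|=r.
Part (b). At z = 1 (real, on the circle |z| = r):
  p(1) = (-2)·1^0 + (1)·1^1 + (2)·1^2 + (-1)·1^3 = 0.
  |p(1)| = 0.
Check: |p(1)| = 0 ≤ 6 = M_tri(1). ✓ Equality does not hold at z = 1 (the coefficients have mixed signs, so the terms do not all align in phase there).

M_tri(1) = 6; |p(1)| = 0; equality at z=1: no.


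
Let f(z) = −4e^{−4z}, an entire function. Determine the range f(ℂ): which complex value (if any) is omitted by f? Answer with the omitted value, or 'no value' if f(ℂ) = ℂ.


Little Picard bounds the complement of f(ℂ) to at most one point.
e^{−4z} is never zero on ℂ, so -4·e^{−4z} takes every value in ℂ ∖ {0}. Adding 0 shifts the range to ℂ ∖ {0}. Thus f omits exactly the value 0.

Omitted value: 0.


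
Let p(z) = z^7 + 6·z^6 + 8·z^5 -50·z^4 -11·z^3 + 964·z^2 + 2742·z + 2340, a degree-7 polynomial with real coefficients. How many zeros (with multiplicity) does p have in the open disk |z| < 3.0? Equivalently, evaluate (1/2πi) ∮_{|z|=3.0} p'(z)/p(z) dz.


The zeros of p are: (3 + 2i), (3 - 2i), (-2 + 1i), (-2 - 1i), -2, (-3 + 3i), (-3 - 3i).
Their magnitudes are: 3.606, 3.606, 2.236, 2.236, 2, 4.243, 4.243.
Zeros with |z| < R = 3.0: (-2 + 1i), (-2 - 1i), -2.
Count = 3.
By the argument principle, (1/2πi) ∮_{|z|=R} p'(z)/p(z) dz equals exactly this count.

Number of zeros inside |z| < 3.0: 3.


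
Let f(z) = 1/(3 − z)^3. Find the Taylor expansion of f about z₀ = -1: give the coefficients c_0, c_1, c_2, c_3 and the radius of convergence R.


Let w = z − z₀, so z = z₀ + w.
Then 3 − z = 3 − (z₀ + w) = (3 − z₀) − w = 4 − w.
f(z) = 1/(4 − w)^3 = (1/(4)^3) · (1 − w/(4))^{−3}.
By the binomial series (1−u)^{−3} = Σ_{n≥0} C(n+2, 2) u^n for |u|<1, with u = w/(4):
  c_n = C(n+2, 2) / (4)^(n+3).
  c_0 = 1/(4)^3 = 1/64.
  c_1 = 3/(4)^4 = 3/256.
  c_2 = 6/(4)^5 = 3/512.
  c_3 = 10/(4)^6 = 5/2048.
The series is valid for |w/d| < 1, i.e. |z − z₀| < |d|.
Radius of convergence: R = |3 − z₀| = |4| = 4 (distance from z₀ to the singularity z = 3).

c_0 = 1/64, c_1 = 3/256, c_2 = 3/512, c_3 = 5/2048; R = 4.


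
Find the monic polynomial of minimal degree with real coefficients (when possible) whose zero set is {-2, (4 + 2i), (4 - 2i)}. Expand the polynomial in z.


The polynomial is p(z) = ∏_{α ∈ S} (z − α), where S = {-2, (4 + 2i), (4 - 2i)}.
Expanding the product yields: p(z) = z^3 -6·z^2 + 4·z + 40.
Note conjugate pairs combine to real quadratics: (z − (4+2i))(z − (4−2i)) = z² − 8z + 20.
The resulting polynomial has degree 3 and real coefficients as required.

p(z) = z^3 -6·z^2 + 4·z + 40.


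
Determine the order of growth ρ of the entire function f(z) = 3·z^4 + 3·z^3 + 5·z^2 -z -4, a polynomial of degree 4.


|f(z)| ≤ Σ|c_k|·r^k = O(r^4) as r → ∞. Polynomial growth is O(e^{r^ε}) for every ε > 0 (since r^4/e^{r^ε} → 0), so ρ ≤ ε for all ε > 0, i.e. ρ = 0. Every nonconstant polynomial has order 0.
Therefore ρ = 0.

Order ρ = 0.


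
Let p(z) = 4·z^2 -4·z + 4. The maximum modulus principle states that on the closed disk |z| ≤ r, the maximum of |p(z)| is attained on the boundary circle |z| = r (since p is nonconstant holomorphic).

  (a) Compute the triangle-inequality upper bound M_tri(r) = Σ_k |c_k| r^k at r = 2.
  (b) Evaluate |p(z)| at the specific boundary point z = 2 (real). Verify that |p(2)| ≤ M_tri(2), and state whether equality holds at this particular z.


Coefficients: c_0 = 4, c_1 = -4, c_2 = 4. Radius r = 2.
Part (a). Triangle bound: M_tri(r) = Σ_k |c_k| r^k
  = |4|·2^0 + |-4|·2^1 + |4|·2^2
  = 4 + 8 + 16 = 28.
This bounds M(r) := max_{|z|=r} |p(z)| from above; equality holds iff all terms c_k z^k can be made to align in phase at a single z on |z|=r.
Part (b). At z = 2 (real, on the circle |z| = r):
  p(2) = (4)·2^0 + (-4)·2^1 + (4)·2^2 = 12.
  |p(2)| = 12.
Check: |p(2)| = 12 ≤ 28 = M_tri(2). ✓ Equality does not hold at z = 2 (the coefficients have mixed signs, so the terms do not all align in phase there).

M_tri(2) = 28; |p(2)| = 12; equality at z=2: no.


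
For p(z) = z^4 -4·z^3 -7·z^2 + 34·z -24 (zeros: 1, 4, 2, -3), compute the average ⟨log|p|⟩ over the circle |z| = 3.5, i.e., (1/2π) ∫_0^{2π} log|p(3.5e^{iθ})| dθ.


Zeros: -3, 1, 2, 4; r = 3.5.
Inside |z| < r: -3, 1, 2. Outside (|z| ≥ r): 4.
p(0) = -24, so log|p(0)| = log(24) = 3.1781.
Apply Jensen: I(r) = log|p(0)| + Σ_k log(r/|z_k|), summed over zeros inside |z| < r.
  log(r/|z_k|) for z_k = 1: log(3.5/1) = 1.2528
  log(r/|z_k|) for z_k = 2: log(3.5/2) = 0.5596
  log(r/|z_k|) for z_k = -3: log(3.5/3) = 0.1542
  Outside zeros (4) contribute nothing to the Jensen sum.
Sum over inside zeros: 1.9665.
I(r) = log|p(0)| + (inside sum) = 3.1781 + 1.9665 = 5.1446.
Note: since some zeros are outside |z| ≤ r, the simplified n·log(r) form does NOT apply — only the inside zeros contribute.

I(r) ≈ 5.1446.


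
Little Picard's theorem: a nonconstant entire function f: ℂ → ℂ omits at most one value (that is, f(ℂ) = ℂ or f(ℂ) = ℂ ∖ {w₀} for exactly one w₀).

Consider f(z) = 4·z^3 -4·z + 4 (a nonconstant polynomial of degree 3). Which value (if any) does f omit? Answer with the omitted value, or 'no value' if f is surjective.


Little Picard bounds the complement of f(ℂ) to at most one point.
For every w ∈ ℂ, the equation p(z) − w = 0 is a nonconstant polynomial in z and hence has at least one root by the fundamental theorem of algebra. So p is surjective onto ℂ, omitting no value.

Omitted value: no value.


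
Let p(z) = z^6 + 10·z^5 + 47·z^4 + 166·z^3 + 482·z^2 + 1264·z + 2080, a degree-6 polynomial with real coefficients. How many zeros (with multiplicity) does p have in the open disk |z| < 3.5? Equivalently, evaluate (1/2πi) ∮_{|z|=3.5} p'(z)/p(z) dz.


The zeros of p are: (-2 + 3i), (-2 - 3i), (1 + 3i), (1 - 3i), -4, -4.
Their magnitudes are: 3.606, 3.606, 3.162, 3.162, 4, 4.
Zeros with |z| < R = 3.5: (1 + 3i), (1 - 3i).
Count = 2.
By the argument principle, (1/2πi) ∮_{|z|=R} p'(z)/p(z) dz equals exactly this count.

Number of zeros inside |z| < 3.5: 2.


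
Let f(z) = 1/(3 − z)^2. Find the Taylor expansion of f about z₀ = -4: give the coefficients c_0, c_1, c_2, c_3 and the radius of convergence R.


Let w = z − z₀, so z = z₀ + w.
Then 3 − z = 3 − (z₀ + w) = (3 − z₀) − w = 7 − w.
f(z) = 1/(7 − w)^2 = (1/(7)^2) · (1 − w/(7))^{−2}.
By the binomial series (1−u)^{−2} = Σ_{n≥0} C(n+1, 1) u^n for |u|<1, with u = w/(7):
  c_n = C(n+1, 1) / (7)^(n+2).
  c_0 = 1/(7)^2 = 1/49.
  c_1 = 2/(7)^3 = 2/343.
  c_2 = 3/(7)^4 = 3/2401.
  c_3 = 4/(7)^5 = 4/16807.
The series is valid for |w/d| < 1, i.e. |z − z₀| < |d|.
Radius of convergence: R = |3 − z₀| = |7| = 7 (distance from z₀ to the singularity z = 3).

c_0 = 1/49, c_1 = 2/343, c_2 = 3/2401, c_3 = 4/16807; R = 7.


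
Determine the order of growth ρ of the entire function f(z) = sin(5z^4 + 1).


Write sin(w) = (e^{iw} ± e^{−iw})/(2 or 2i), so |sin(w)| ≤ e^{|w|}. With w = 5z^4 + 1, |w| ≤ 5r^4 + 1 on |z|=r, giving M(r) ≤ e^{5r^4 + 1} and ρ ≤ 4. For the lower bound, choose z on |z|=r with 5z^4 purely imaginary of modulus 5r^4; then |sin(5z^4 + 1)| grows like e^{5r^4}/2, so ρ ≥ 4. Hence ρ = 4.
Therefore ρ = 4.

Order ρ = 4.


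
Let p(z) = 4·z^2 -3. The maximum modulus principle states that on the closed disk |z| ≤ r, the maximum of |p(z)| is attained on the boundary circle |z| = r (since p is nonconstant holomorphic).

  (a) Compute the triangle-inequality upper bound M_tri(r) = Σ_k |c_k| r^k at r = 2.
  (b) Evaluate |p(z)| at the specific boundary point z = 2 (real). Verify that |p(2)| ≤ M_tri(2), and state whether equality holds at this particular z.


Coefficients: c_0 = -3, c_1 = 0, c_2 = 4. Radius r = 2.
Part (a). Triangle bound: M_tri(r) = Σ_k |c_k| r^k
  = |-3|·2^0 + |0|·2^1 + |4|·2^2
  = 3 + 0 + 16 = 19.
This bounds M(r) := max_{|z|=r} |p(z)| from above; equality holds iff all terms c_k z^k can be made to align in phase at a single z on |z|=r.
Part (b). At z = 2 (real, on the circle |z| = r):
  p(2) = (-3)·2^0 + (0)·2^1 + (4)·2^2 = 13.
  |p(2)| = 13.
Check: |p(2)| = 13 ≤ 19 = M_tri(2). ✓ Equality does not hold at z = 2 (the coefficients have mixed signs, so the terms do not all align in phase there).

M_tri(2) = 19; |p(2)| = 13; equality at z=2: no.


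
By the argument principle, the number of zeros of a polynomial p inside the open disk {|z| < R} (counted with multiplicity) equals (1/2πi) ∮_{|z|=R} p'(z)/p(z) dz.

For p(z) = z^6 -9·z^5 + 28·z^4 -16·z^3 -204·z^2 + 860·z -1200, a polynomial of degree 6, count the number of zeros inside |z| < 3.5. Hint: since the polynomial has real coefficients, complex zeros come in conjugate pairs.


The zeros of p are: -3, 4, (3 + 1i), (3 - 1i), (1 + 3i), (1 - 3i).
Their magnitudes are: 3, 4, 3.162, 3.162, 3.162, 3.162.
Zeros with |z| < R = 3.5: -3, (3 + 1i), (3 - 1i), (1 + 3i), (1 - 3i).
Count = 5.
By the argument principle, (1/2πi) ∮_{|z|=R} p'(z)/p(z) dz equals exactly this count.

Number of zeros inside |z| < 3.5: 5.


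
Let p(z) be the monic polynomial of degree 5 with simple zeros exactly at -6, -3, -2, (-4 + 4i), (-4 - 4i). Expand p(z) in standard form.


The polynomial is p(z) = ∏_{α ∈ S} (z − α), where S = {-6, -3, -2, (-4 + 4i), (-4 - 4i)}.
Expanding the product yields: p(z) = z^5 + 19·z^4 + 156·z^3 + 676·z^2 + 1440·z + 1152.
Note conjugate pairs combine to real quadratics: (z − (-4+4i))(z − (-4−4i)) = z² + 8z + 32.
The resulting polynomial has degree 5 and real coefficients as required.

p(z) = z^5 + 19·z^4 + 156·z^3 + 676·z^2 + 1440·z + 1152.


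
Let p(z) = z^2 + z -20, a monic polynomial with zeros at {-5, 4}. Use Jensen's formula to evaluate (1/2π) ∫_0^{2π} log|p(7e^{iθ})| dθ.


Zeros: -5, 4; r = 7.
Inside |z| < r: -5, 4. Outside (|z| ≥ r): ∅.
p(0) = -20, so log|p(0)| = log(20) = 2.9957.
Apply Jensen: I(r) = log|p(0)| + Σ_k log(r/|z_k|), summed over zeros inside |z| < r.
  log(r/|z_k|) for z_k = -5: log(7/5) = 0.3365
  log(r/|z_k|) for z_k = 4: log(7/4) = 0.5596
Sum over inside zeros: 0.8961.
I(r) = log|p(0)| + (inside sum) = 2.9957 + 0.8961 = 3.8918.
Closed form (all zeros inside, monic): I(r) = n·log(r) = 2·log(7) = 3.8918. ✓

I(r) ≈ 3.8918.


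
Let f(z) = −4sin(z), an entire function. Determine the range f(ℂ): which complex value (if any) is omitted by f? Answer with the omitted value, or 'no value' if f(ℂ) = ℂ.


Little Picard bounds the complement of f(ℂ) to at most one point.
sin is entire and surjective onto ℂ: for every w ∈ ℂ, sin(ζ) = w has a solution ζ ∈ ℂ (e.g., via the complex inverse arcsin). With ζ = z this gives z = ζ/(1). Then -4·sin(z) takes every value in -4·ℂ = ℂ, and adding 0 is a bijection of ℂ. So f is surjective and omits no value. (Note: only on the real line is sin bounded by [−1, 1].)

Omitted value: no value.


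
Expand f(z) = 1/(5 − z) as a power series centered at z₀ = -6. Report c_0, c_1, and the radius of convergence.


Let w = z − z₀, so z = z₀ + w.
Then 5 − z = 5 − (z₀ + w) = (5 − z₀) − w = 11 − w.
f(z) = 1/(11 − w) = (1/(11)) · 1/(1 − w/(11)) = Σ_{n≥0} w^n / (11)^(n+1).
So c_n = 1/(11)^(n+1):
  c_0 = 1/(11)^1 = 1/11.
  c_1 = 1/(11)^2 = 1/121.
The series is valid for |w/d| < 1, i.e. |z − z₀| < |d|.
Radius of convergence: R = |5 − z₀| = |11| = 11 (distance from z₀ to the singularity z = 5).

c_0 = 1/11, c_1 = 1/121; R = 11.


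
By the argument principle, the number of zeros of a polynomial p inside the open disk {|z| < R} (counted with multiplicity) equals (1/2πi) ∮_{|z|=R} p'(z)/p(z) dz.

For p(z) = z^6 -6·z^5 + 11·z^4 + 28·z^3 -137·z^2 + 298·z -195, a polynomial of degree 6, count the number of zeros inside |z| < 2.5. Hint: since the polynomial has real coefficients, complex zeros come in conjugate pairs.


The zeros of p are: (3 + 2i), (3 - 2i), 1, (1 + 2i), (1 - 2i), -3.
Their magnitudes are: 3.606, 3.606, 1, 2.236, 2.236, 3.
Zeros with |z| < R = 2.5: 1, (1 + 2i), (1 - 2i).
Count = 3.
By the argument principle, (1/2πi) ∮_{|z|=R} p'(z)/p(z) dz equals exactly this count.

Number of zeros inside |z| < 2.5: 3.


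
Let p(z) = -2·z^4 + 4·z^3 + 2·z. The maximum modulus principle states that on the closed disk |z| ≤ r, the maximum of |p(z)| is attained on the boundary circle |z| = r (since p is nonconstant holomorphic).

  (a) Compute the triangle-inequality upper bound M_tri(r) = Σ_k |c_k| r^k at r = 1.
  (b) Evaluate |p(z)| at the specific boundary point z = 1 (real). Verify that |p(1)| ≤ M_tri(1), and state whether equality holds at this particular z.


Coefficients: c_0 = 0, c_1 = 2, c_2 = 0, c_3 = 4, c_4 = -2. Radius r = 1.
Part (a). Triangle bound: M_tri(r) = Σ_k |c_k| r^k
  = |0|·1^0 + |2|·1^1 + |0|·1^2 + |4|·1^3 + |-2|·1^4
  = 0 + 2 + 0 + 4 + 2 = 8.
This bounds M(r) := max_{|z|=r} |p(z)| from above; equality holds iff all terms c_k z^k can be made to align in phase at a single z on |z|=r.
Part (b). At z = 1 (real, on the circle |z| = r):
  p(1) = (0)·1^0 + (2)·1^1 + (0)·1^2 + (4)·1^3 + (-2)·1^4 = 4.
  |p(1)| = 4.
Check: |p(1)| = 4 ≤ 8 = M_tri(1). ✓ Equality does not hold at z = 1 (the coefficients have mixed signs, so the terms do not all align in phase there).

M_tri(1) = 8; |p(1)| = 4; equality at z=1: no.


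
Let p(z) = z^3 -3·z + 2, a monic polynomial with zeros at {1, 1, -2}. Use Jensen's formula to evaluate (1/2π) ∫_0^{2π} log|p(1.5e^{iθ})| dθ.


Zeros: -2, 1, 1; r = 1.5.
Inside |z| < r: 1, 1. Outside (|z| ≥ r): -2.
p(0) = 2, so log|p(0)| = log(2) = 0.6931.
Apply Jensen: I(r) = log|p(0)| + Σ_k log(r/|z_k|), summed over zeros inside |z| < r.
  log(r/|z_k|) for z_k = 1: log(1.5/1) = 0.4055
  log(r/|z_k|) for z_k = 1: log(1.5/1) = 0.4055
  Outside zeros (-2) contribute nothing to the Jensen sum.
Sum over inside zeros: 0.8109.
I(r) = log|p(0)| + (inside sum) = 0.6931 + 0.8109 = 1.5041.
Note: since some zeros are outside |z| ≤ r, the simplified n·log(r) form does NOT apply — only the inside zeros contribute.

I(r) ≈ 1.5041.


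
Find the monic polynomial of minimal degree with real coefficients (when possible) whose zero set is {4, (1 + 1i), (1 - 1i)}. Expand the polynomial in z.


The polynomial is p(z) = ∏_{α ∈ S} (z − α), where S = {4, (1 + 1i), (1 - 1i)}.
Expanding the product yields: p(z) = z^3 -6·z^2 + 10·z -8.
Note conjugate pairs combine to real quadratics: (z − (1+1i))(z − (1−1i)) = z² − 2z + 2.
The resulting polynomial has degree 3 and real coefficients as required.

p(z) = z^3 -6·z^2 + 10·z -8.


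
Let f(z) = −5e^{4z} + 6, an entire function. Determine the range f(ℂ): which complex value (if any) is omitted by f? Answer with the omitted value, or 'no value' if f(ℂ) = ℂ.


Little Picard bounds the complement of f(ℂ) to at most one point.
e^{4z} is never zero on ℂ, so -5·e^{4z} takes every value in ℂ ∖ {0}. Adding 6 shifts the range to ℂ ∖ {6}. Thus f omits exactly the value 6.

Omitted value: 6.


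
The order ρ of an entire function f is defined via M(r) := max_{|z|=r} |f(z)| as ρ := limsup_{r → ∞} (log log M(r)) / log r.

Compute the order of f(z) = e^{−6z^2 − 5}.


|e^{−6z^2 − 5}| = e^{Re(-6·z^2) + -5} ≤ e^{6|z|^2 + -5} = e^{6r^2 + -5} on |z| = r, so ρ ≤ 2. Choosing z on |z|=r so that -6·z^2 is real positive (always possible by picking arg z appropriately) gives |f(z)| = e^{6r^2 + -5}, matching the bound. The additive constant -5 does not affect log log M(r) ~ 2·log r. Hence ρ = 2.
Therefore ρ = 2.

Order ρ = 2.


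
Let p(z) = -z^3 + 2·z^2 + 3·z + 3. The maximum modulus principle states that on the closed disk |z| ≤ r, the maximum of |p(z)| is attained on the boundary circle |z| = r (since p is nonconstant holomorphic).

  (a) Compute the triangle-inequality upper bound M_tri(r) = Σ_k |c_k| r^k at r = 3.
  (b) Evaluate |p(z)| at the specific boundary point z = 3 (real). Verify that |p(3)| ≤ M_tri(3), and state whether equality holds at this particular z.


Coefficients: c_0 = 3, c_1 = 3, c_2 = 2, c_3 = -1. Radius r = 3.
Part (a). Triangle bound: M_tri(r) = Σ_k |c_k| r^k
  = |3|·3^0 + |3|·3^1 + |2|·3^2 + |-1|·3^3
  = 3 + 9 + 18 + 27 = 57.
This bounds M(r) := max_{|z|=r} |p(z)| from above; equality holds iff all terms c_k z^k can be made to align in phase at a single z on |z|=r.
Part (b). At z = 3 (real, on the circle |z| = r):
  p(3) = (3)·3^0 + (3)·3^1 + (2)·3^2 + (-1)·3^3 = 3.
  |p(3)| = 3.
Check: |p(3)| = 3 ≤ 57 = M_tri(3). ✓ Equality does not hold at z = 3 (the coefficients have mixed signs, so the terms do not all align in phase there).

M_tri(3) = 57; |p(3)| = 3; equality at z=3: no.


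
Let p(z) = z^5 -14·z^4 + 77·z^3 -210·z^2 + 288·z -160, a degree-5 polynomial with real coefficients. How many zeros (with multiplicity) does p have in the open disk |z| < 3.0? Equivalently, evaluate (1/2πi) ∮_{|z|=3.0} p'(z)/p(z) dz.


The zeros of p are: 4, 2, 4, (2 + 1i), (2 - 1i).
Their magnitudes are: 4, 2, 4, 2.236, 2.236.
Zeros with |z| < R = 3.0: 2, (2 + 1i), (2 - 1i).
Count = 3.
By the argument principle, (1/2πi) ∮_{|z|=R} p'(z)/p(z) dz equals exactly this count.

Number of zeros inside |z| < 3.0: 3.


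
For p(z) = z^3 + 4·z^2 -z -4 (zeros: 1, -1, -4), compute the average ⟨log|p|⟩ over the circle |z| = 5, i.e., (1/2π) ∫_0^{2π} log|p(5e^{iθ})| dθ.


Zeros: -4, -1, 1; r = 5.
Inside |z| < r: -4, -1, 1. Outside (|z| ≥ r): ∅.
p(0) = -4, so log|p(0)| = log(4) = 1.3863.
Apply Jensen: I(r) = log|p(0)| + Σ_k log(r/|z_k|), summed over zeros inside |z| < r.
  log(r/|z_k|) for z_k = 1: log(5/1) = 1.6094
  log(r/|z_k|) for z_k = -1: log(5/1) = 1.6094
  log(r/|z_k|) for z_k = -4: log(5/4) = 0.2231
Sum over inside zeros: 3.4420.
I(r) = log|p(0)| + (inside sum) = 1.3863 + 3.4420 = 4.8283.
Closed form (all zeros inside, monic): I(r) = n·log(r) = 3·log(5) = 4.8283. ✓

I(r) ≈ 4.8283.


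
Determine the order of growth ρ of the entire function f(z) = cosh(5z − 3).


cosh(w) is a linear combination of e^{iw} and e^{−iw} (or e^w, e^{−w} in the hyperbolic case), so |cosh(w)| ≤ e^{|w|}. With w = 5z − 3, |w| ≤ 5|z| + 3 = 5r + 3 on |z| = r, giving M(r) ≤ e^{5r + 3}, so ρ ≤ 1. On a suitable ray (z = it for sin/cos; z = t for sinh/cosh, t real → ∞), |cosh(5z − 3)| grows like e^{5|t|}/2, so ρ ≥ 1. Hence ρ = 1.
Therefore ρ = 1.

Order ρ = 1.


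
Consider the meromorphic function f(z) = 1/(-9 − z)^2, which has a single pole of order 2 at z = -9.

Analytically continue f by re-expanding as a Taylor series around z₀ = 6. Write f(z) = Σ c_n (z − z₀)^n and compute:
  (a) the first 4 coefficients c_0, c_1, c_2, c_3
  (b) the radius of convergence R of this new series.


Let w = z − z₀, so z = z₀ + w.
Then -9 − z = -9 − (z₀ + w) = (-9 − z₀) − w = -15 − w.
f(z) = 1/(-15 − w)^2 = (1/(-15)^2) · (1 − w/(-15))^{−2}.
By the binomial series (1−u)^{−2} = Σ_{n≥0} C(n+1, 1) u^n for |u|<1, with u = w/(-15):
  c_n = C(n+1, 1) / (-15)^(n+2).
  c_0 = 1/(-15)^2 = 1/225.
  c_1 = 2/(-15)^3 = -2/3375.
  c_2 = 3/(-15)^4 = 1/16875.
  c_3 = 4/(-15)^5 = -4/759375.
The series is valid for |w/d| < 1, i.e. |z − z₀| < |d|.
Radius of convergence: R = |-9 − z₀| = |-15| = 15 (distance from z₀ to the singularity z = -9).

c_0 = 1/225, c_1 = -2/3375, c_2 = 1/16875, c_3 = -4/759375; R = 15.


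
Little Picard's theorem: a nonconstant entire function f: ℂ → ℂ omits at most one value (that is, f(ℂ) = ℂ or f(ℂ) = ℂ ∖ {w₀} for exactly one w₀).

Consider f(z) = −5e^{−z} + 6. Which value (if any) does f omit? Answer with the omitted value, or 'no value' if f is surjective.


Little Picard bounds the complement of f(ℂ) to at most one point.
e^{−z} is never zero on ℂ, so -5·e^{−z} takes every value in ℂ ∖ {0}. Adding 6 shifts the range to ℂ ∖ {6}. Thus f omits exactly the value 6.

Omitted value: 6.


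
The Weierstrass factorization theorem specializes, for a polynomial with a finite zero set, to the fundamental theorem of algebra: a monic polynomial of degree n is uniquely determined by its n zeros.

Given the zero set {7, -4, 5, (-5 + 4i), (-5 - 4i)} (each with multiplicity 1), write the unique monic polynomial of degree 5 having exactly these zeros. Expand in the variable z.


The polynomial is p(z) = ∏_{α ∈ S} (z − α), where S = {7, -4, 5, (-5 + 4i), (-5 - 4i)}.
Expanding the product yields: p(z) = z^5 + 2·z^4 -52·z^3 -318·z^2 + 867·z + 5740.
Note conjugate pairs combine to real quadratics: (z − (-5+4i))(z − (-5−4i)) = z² + 10z + 41.
The resulting polynomial has degree 5 and real coefficients as required.

p(z) = z^5 + 2·z^4 -52·z^3 -318·z^2 + 867·z + 5740.


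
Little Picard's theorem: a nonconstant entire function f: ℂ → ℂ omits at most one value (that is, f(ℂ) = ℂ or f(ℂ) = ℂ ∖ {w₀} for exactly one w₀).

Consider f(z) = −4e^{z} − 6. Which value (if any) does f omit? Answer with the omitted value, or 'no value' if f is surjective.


Little Picard bounds the complement of f(ℂ) to at most one point.
e^{z} is never zero on ℂ, so -4·e^{z} takes every value in ℂ ∖ {0}. Adding -6 shifts the range to ℂ ∖ {-6}. Thus f omits exactly the value -6.

Omitted value: -6.


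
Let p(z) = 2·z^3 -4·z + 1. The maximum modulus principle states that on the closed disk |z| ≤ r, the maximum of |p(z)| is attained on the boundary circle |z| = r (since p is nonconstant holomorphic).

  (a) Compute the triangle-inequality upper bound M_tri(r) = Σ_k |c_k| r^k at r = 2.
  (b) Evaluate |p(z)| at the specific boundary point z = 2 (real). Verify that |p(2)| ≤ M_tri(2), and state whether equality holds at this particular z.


Coefficients: c_0 = 1, c_1 = -4, c_2 = 0, c_3 = 2. Radius r = 2.
Part (a). Triangle bound: M_tri(r) = Σ_k |c_k| r^k
  = |1|·2^0 + |-4|·2^1 + |0|·2^2 + |2|·2^3
  = 1 + 8 + 0 + 16 = 25.
This bounds M(r) := max_{|z|=r} |p(z)| from above; equality holds iff all terms c_k z^k can be made to align in phase at a single z on |z|=r.
Part (b). At z = 2 (real, on the circle |z| = r):
  p(2) = (1)·2^0 + (-4)·2^1 + (0)·2^2 + (2)·2^3 = 9.
  |p(2)| = 9.
Check: |p(2)| = 9 ≤ 25 = M_tri(2). ✓ Equality does not hold at z = 2 (the coefficients have mixed signs, so the terms do not all align in phase there).

M_tri(2) = 25; |p(2)| = 9; equality at z=2: no.


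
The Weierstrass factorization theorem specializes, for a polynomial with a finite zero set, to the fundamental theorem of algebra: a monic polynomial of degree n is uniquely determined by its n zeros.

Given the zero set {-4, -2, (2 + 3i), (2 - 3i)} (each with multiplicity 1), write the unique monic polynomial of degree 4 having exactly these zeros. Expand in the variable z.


The polynomial is p(z) = ∏_{α ∈ S} (z − α), where S = {-4, -2, (2 + 3i), (2 - 3i)}.
Expanding the product yields: p(z) = z^4 + 2·z^3 -3·z^2 + 46·z + 104.
Note conjugate pairs combine to real quadratics: (z − (2+3i))(z − (2−3i)) = z² − 4z + 13.
The resulting polynomial has degree 4 and real coefficients as required.

p(z) = z^4 + 2·z^3 -3·z^2 + 46·z + 104.


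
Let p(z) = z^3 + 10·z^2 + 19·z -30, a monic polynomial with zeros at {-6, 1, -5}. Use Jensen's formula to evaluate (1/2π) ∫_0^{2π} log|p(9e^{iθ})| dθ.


Zeros: -6, -5, 1; r = 9.
Inside |z| < r: -6, -5, 1. Outside (|z| ≥ r): ∅.
p(0) = -30, so log|p(0)| = log(30) = 3.4012.
Apply Jensen: I(r) = log|p(0)| + Σ_k log(r/|z_k|), summed over zeros inside |z| < r.
  log(r/|z_k|) for z_k = -6: log(9/6) = 0.4055
  log(r/|z_k|) for z_k = 1: log(9/1) = 2.1972
  log(r/|z_k|) for z_k = -5: log(9/5) = 0.5878
Sum over inside zeros: 3.1905.
I(r) = log|p(0)| + (inside sum) = 3.4012 + 3.1905 = 6.5917.
Closed form (all zeros inside, monic): I(r) = n·log(r) = 3·log(9) = 6.5917. ✓

I(r) ≈ 6.5917.


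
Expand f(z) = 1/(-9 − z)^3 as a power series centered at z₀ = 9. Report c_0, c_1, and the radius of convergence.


Let w = z − z₀, so z = z₀ + w.
Then -9 − z = -9 − (z₀ + w) = (-9 − z₀) − w = -18 − w.
f(z) = 1/(-18 − w)^3 = (1/(-18)^3) · (1 − w/(-18))^{−3}.
By the binomial series (1−u)^{−3} = Σ_{n≥0} C(n+2, 2) u^n for |u|<1, with u = w/(-18):
  c_n = C(n+2, 2) / (-18)^(n+3).
  c_0 = 1/(-18)^3 = -1/5832.
  c_1 = 3/(-18)^4 = 1/34992.
The series is valid for |w/d| < 1, i.e. |z − z₀| < |d|.
Radius of convergence: R = |-9 − z₀| = |-18| = 18 (distance from z₀ to the singularity z = -9).

c_0 = -1/5832, c_1 = 1/34992; R = 18.


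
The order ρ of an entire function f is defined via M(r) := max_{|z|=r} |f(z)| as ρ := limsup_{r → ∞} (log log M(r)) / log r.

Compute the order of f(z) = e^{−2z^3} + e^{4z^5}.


Each summand is entire of order 3 and 5 respectively (as in the single-exponential case). The order of a sum is at most the max of the orders, so ρ ≤ 5. For the lower bound: on |z|=r choose arg z so that 4z^5 is real positive; then |e^{4z^5}| = e^{4r^5} while |e^{-2z^3}| ≤ e^{2r^3} = o(e^{4r^5}). So |f| ≥ e^{4r^5}(1 − o(1)) and ρ ≥ 5. Hence ρ = max(3, 5) = 5.
Therefore ρ = 5.

Order ρ = 5.


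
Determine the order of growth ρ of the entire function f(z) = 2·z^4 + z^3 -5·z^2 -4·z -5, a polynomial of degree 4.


|f(z)| ≤ Σ|c_k|·r^k = O(r^4) as r → ∞. Polynomial growth is O(e^{r^ε}) for every ε > 0 (since r^4/e^{r^ε} → 0), so ρ ≤ ε for all ε > 0, i.e. ρ = 0. Every nonconstant polynomial has order 0.
Therefore ρ = 0.

Order ρ = 0.


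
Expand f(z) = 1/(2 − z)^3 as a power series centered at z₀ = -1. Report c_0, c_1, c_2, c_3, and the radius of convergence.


Let w = z − z₀, so z = z₀ + w.
Then 2 − z = 2 − (z₀ + w) = (2 − z₀) − w = 3 − w.
f(z) = 1/(3 − w)^3 = (1/(3)^3) · (1 − w/(3))^{−3}.
By the binomial series (1−u)^{−3} = Σ_{n≥0} C(n+2, 2) u^n for |u|<1, with u = w/(3):
  c_n = C(n+2, 2) / (3)^(n+3).
  c_0 = 1/(3)^3 = 1/27.
  c_1 = 3/(3)^4 = 1/27.
  c_2 = 6/(3)^5 = 2/81.
  c_3 = 10/(3)^6 = 10/729.
The series is valid for |w/d| < 1, i.e. |z − z₀| < |d|.
Radius of convergence: R = |2 − z₀| = |3| = 3 (distance from z₀ to the singularity z = 2).

c_0 = 1/27, c_1 = 1/27, c_2 = 2/81, c_3 = 10/729; R = 3.


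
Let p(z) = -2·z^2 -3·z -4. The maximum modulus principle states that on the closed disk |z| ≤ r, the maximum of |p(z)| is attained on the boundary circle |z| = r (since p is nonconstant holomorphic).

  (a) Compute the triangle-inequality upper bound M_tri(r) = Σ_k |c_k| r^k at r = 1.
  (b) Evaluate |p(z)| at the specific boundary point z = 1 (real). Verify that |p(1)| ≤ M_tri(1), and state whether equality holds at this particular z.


Coefficients: c_0 = -4, c_1 = -3, c_2 = -2. Radius r = 1.
Part (a). Triangle bound: M_tri(r) = Σ_k |c_k| r^k
  = |-4|·1^0 + |-3|·1^1 + |-2|·1^2
  = 4 + 3 + 2 = 9.
This bounds M(r) := max_{|z|=r} |p(z)| from above; equality holds iff all terms c_k z^k can be made to align in phase at a single z on |z|=r.
Part (b). At z = 1 (real, on the circle |z| = r):
  p(1) = (-4)·1^0 + (-3)·1^1 + (-2)·1^2 = -9.
  |p(1)| = 9.
Since all nonzero coefficients share the same sign, |p(1)| = 9 = M_tri(1); the triangle bound is attained at z = 1, so in fact M(r) = 9.

M_tri(1) = 9; |p(1)| = 9; equality at z=1: yes.


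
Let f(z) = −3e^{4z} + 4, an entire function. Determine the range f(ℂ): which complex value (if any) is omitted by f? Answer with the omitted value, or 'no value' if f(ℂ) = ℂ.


Little Picard bounds the complement of f(ℂ) to at most one point.
e^{4z} is never zero on ℂ, so -3·e^{4z} takes every value in ℂ ∖ {0}. Adding 4 shifts the range to ℂ ∖ {4}. Thus f omits exactly the value 4.

Omitted value: 4.


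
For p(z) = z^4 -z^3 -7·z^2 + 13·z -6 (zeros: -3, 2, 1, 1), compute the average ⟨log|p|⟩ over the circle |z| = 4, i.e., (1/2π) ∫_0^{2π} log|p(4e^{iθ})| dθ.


Zeros: -3, 1, 1, 2; r = 4.
Inside |z| < r: -3, 1, 1, 2. Outside (|z| ≥ r): ∅.
p(0) = -6, so log|p(0)| = log(6) = 1.7918.
Apply Jensen: I(r) = log|p(0)| + Σ_k log(r/|z_k|), summed over zeros inside |z| < r.
  log(r/|z_k|) for z_k = -3: log(4/3) = 0.2877
  log(r/|z_k|) for z_k = 2: log(4/2) = 0.6931
  log(r/|z_k|) for z_k = 1: log(4/1) = 1.3863
  log(r/|z_k|) for z_k = 1: log(4/1) = 1.3863
Sum over inside zeros: 3.7534.
I(r) = log|p(0)| + (inside sum) = 1.7918 + 3.7534 = 5.5452.
Closed form (all zeros inside, monic): I(r) = n·log(r) = 4·log(4) = 5.5452. ✓

I(r) ≈ 5.5452.


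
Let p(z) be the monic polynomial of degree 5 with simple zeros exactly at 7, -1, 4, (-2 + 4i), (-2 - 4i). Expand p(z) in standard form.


The polynomial is p(z) = ∏_{α ∈ S} (z − α), where S = {7, -1, 4, (-2 + 4i), (-2 - 4i)}.
Expanding the product yields: p(z) = z^5 -6·z^4 -3·z^3 -104·z^2 + 452·z + 560.
Note conjugate pairs combine to real quadratics: (z − (-2+4i))(z − (-2−4i)) = z² + 4z + 20.
The resulting polynomial has degree 5 and real coefficients as required.

p(z) = z^5 -6·z^4 -3·z^3 -104·z^2 + 452·z + 560.


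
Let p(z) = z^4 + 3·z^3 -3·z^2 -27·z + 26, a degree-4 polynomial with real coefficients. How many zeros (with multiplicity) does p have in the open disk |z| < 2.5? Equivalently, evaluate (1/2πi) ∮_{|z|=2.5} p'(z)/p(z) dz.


The zeros of p are: 2, (-3 + 2i), (-3 - 2i), 1.
Their magnitudes are: 2, 3.606, 3.606, 1.
Zeros with |z| < R = 2.5: 2, 1.
Count = 2.
By the argument principle, (1/2πi) ∮_{|z|=R} p'(z)/p(z) dz equals exactly this count.

Number of zeros inside |z| < 2.5: 2.
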